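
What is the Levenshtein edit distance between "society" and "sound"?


Word 1: "society" (length 7)
Word 2: "sound" (length 5)
One optimal edit sequence (insert/delete/substitute each cost 1):
  1. keep 's'
  2. keep 'o'
  3. delete 'c'  (+1)
  4. delete 'i'  (+1)
  5. substitute 'e' -> 'u'  (+1)
  6. substitute 't' -> 'n'  (+1)
  7. substitute 'y' -> 'd'  (+1)
Total edit operations: 5
Edit distance = 5


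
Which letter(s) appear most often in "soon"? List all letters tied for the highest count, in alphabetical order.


Word: "soon"
Letter counts:
  'n': 1
  'o': 2
  's': 1
Maximum count = 2
Most frequent = 'o' (2 times each)


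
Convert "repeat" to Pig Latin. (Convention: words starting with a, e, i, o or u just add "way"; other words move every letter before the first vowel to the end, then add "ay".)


Word: "repeat"
Starts with consonant(s) → move to end, add 'ay'
Consonant cluster: "r"
Pig Latin = "epeatray"


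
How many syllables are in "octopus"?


Word: "octopus"
Syllable breakdown: oc · to · pus
Counting: 3 parts
= 3 syllables


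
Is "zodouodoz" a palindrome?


Word: "zodouodoz"
Reversed: "zodouodoz"
Forward == Backward? zodouodoz == zodouodoz
Palindrome = Yes


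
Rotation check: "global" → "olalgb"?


Word: "global", Candidate: "olalgb"
Method: check if candidate is substring of word+word
"globalglobal" contains "olalgb"? No
Is rotation = No


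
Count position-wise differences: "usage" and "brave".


Comparing character by character (same length = 5):
  Pos 0: 'u' vs 'b' !=
  Pos 1: 's' vs 'r' !=
  Pos 2: 'a' vs 'a' =
  Pos 3: 'g' vs 'v' !=
  Pos 4: 'e' vs 'e' =
Hamming distance = 3


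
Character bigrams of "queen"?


Word: "queen" (length 5)
Number of bigrams = 5 - 2 + 1 = 4
  Position 0: "qu"
  Position 1: "ue"
  Position 2: "ee"
  Position 3: "en"
Bigrams = "qu", "ue", "ee", "en"


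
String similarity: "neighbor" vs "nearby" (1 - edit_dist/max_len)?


Word 1: "neighbor" (length 8)
Word 2: "nearby" (length 6)
One optimal edit sequence:
  1. keep 'n'
  2. keep 'e'
  3. delete 'i'  (+1)
  4. substitute 'g' -> 'a'  (+1)
  5. substitute 'h' -> 'r'  (+1)
  6. keep 'b'
  7. delete 'o'  (+1)
  8. substitute 'r' -> 'y'  (+1)
Edit distance = 5
Max length = max(8, 6) = 8
Similarity = 1 - 5/8
= 0.3750


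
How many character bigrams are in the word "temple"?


Word: "temple" (length 6)
Number of 2-grams = length - 2 + 1 = 6 - 2 + 1
= 5


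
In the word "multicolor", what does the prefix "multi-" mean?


Prefix: multi-
Example: multicolor (multi- + color)
Meaning = many


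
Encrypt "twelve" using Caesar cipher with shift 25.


Word: "twelve"
Shift: 25
Each letter → (letter + shift) mod 26:
  't' (19) + 25 = 18 → 's'
  'w' (22) + 25 = 21 → 'v'
  'e' (4) + 25 = 3 → 'd'
  'l' (11) + 25 = 10 → 'k'
  'v' (21) + 25 = 20 → 'u'
  'e' (4) + 25 = 3 → 'd'
Result = "svdkud"


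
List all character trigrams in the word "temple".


Word: "temple" (length 6)
Number of trigrams = 6 - 3 + 1 = 4
  Position 0: "tem"
  Position 1: "emp"
  Position 2: "mpl"
  Position 3: "ple"
Trigrams = "tem", "emp", "mpl", "ple"


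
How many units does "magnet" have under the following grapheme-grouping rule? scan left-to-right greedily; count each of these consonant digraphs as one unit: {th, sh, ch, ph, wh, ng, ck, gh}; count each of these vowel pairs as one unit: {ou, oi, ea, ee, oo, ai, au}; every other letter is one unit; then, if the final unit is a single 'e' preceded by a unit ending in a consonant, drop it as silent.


Word: "magnet" (6 letters)
Left-to-right scan:
  1. 'm' (letter)
  2. 'a' (letter)
  3. 'g' (letter)
  4. 'n' (letter)
  5. 'e' (letter)
  6. 't' (letter)
Units from scan: 6
Sound units = 6 units


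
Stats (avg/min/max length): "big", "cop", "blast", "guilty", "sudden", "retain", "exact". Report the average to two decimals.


Lengths: "big"=3, "cop"=3, "blast"=5, "guilty"=6, "sudden"=6, "retain"=6, "exact"=5
Sum = 34, Count = 7
Average = 34/7 = 4.86
= avg=4.86, min=3, max=6


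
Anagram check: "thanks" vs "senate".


Word 1: "thanks" → sorted: ahknst
Word 2: "senate" → sorted: aeenst
Same letters? ahknst != aeenst
Anagram = No


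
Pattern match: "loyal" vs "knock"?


Pattern of "loyal": [0, 1, 2, 3, 0]
Pattern of "knock": [0, 1, 2, 3, 0]
Patterns match
Same pattern = Yes


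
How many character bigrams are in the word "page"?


Word: "page" (length 4)
Number of 2-grams = length - 2 + 1 = 4 - 2 + 1
= 3


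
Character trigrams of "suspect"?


Word: "suspect" (length 7)
Number of trigrams = 7 - 3 + 1 = 5
  Position 0: "sus"
  Position 1: "usp"
  Position 2: "spe"
  Position 3: "pec"
  Position 4: "ect"
Trigrams = "sus", "usp", "spe", "pec", "ect"


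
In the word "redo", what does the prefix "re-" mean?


Prefix: re-
As in: redo -> re- + do
Meaning = again


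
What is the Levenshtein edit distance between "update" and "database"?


Word 1: "update" (length 6)
Word 2: "database" (length 8)
One optimal edit sequence (insert/delete/substitute each cost 1):
  1. insert 'd'  (+1)
  2. insert 'a'  (+1)
  3. substitute 'u' -> 't'  (+1)
  4. substitute 'p' -> 'a'  (+1)
  5. substitute 'd' -> 'b'  (+1)
  6. keep 'a'
  7. substitute 't' -> 's'  (+1)
  8. keep 'e'
Total edit operations: 6
Edit distance = 6


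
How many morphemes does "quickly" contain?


Word: "quickly"
Morphemes: quick | -ly
Each morpheme carries meaning
= 2 morphemes


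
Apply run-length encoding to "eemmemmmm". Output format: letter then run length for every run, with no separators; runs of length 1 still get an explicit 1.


String: "eemmemmmm"
Scanning for consecutive runs:
  'e' x 2
  'm' x 2
  'e' x 1
  'm' x 4
RLE = "e2m2e1m4"


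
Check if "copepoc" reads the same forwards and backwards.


Word: "copepoc"
Reversed: "copepoc"
Forward == Backward? copepoc == copepoc
Palindrome = Yes


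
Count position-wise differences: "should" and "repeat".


Comparing character by character (same length = 6):
  Pos 0: 's' vs 'r' !=
  Pos 1: 'h' vs 'e' !=
  Pos 2: 'o' vs 'p' !=
  Pos 3: 'u' vs 'e' !=
  Pos 4: 'l' vs 'a' !=
  Pos 5: 'd' vs 't' !=
Hamming distance = 6


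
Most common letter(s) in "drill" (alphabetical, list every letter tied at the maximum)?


Word: "drill"
Letter counts:
  'd': 1
  'i': 1
  'l': 2
  'r': 1
Maximum count = 2
Most frequent = 'l' (2 times each)


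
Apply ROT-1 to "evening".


Word: "evening"
Shift: 1
Each letter → (letter + shift) mod 26:
  'e' (4) + 1 = 5 → 'f'
  'v' (21) + 1 = 22 → 'w'
  'e' (4) + 1 = 5 → 'f'
  'n' (13) + 1 = 14 → 'o'
  'i' (8) + 1 = 9 → 'j'
  'n' (13) + 1 = 14 → 'o'
  'g' (6) + 1 = 7 → 'h'
Result = "fwfojoh"


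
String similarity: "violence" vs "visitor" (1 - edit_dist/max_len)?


Word 1: "violence" (length 8)
Word 2: "visitor" (length 7)
One optimal edit sequence:
  1. keep 'v'
  2. keep 'i'
  3. delete 'o'  (+1)
  4. substitute 'l' -> 's'  (+1)
  5. substitute 'e' -> 'i'  (+1)
  6. substitute 'n' -> 't'  (+1)
  7. substitute 'c' -> 'o'  (+1)
  8. substitute 'e' -> 'r'  (+1)
Edit distance = 6
Max length = max(8, 7) = 8
Similarity = 1 - 6/8
= 0.2500


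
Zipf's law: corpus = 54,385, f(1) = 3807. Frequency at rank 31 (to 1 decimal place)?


Zipf's law: f(r) = f(1) / r
f(1) = 3807
f(31) = 3807 / 31
= 122.8 occurrences


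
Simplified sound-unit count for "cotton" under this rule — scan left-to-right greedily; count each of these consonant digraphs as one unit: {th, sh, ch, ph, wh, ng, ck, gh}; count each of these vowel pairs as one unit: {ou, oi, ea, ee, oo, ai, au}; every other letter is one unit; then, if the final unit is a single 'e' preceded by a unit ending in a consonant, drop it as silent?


Word: "cotton" (6 letters)
Left-to-right scan:
  [1] 'c' (letter)
  [2] 'o' (letter)
  [3] 't' (letter)
  [4] 't' (letter)
  [5] 'o' (letter)
  [6] 'n' (letter)
Units from scan: 6
Sound units = 6 units


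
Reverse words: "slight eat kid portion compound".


Original: "slight eat kid portion compound"
Words (1..n): slight | eat | kid | portion | compound
Reversed (n..1): compound | portion | kid | eat | slight
Result = "compound portion kid eat slight"


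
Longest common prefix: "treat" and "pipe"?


Word 1: "treat"
Word 2: "pipe"
Comparing from start:
  Pos 0: 't' != 'p' (stop)
LCP = "" (length 0)


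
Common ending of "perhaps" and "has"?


Word 1: "perhaps"
Word 2: "has"
Comparing from end:
  Pos -1: 's' == 's'
  Pos -2: 'p' != 'a' (stop)
LCS = "s" (length 1)


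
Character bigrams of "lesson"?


Word: "lesson" (length 6)
Number of bigrams = 6 - 2 + 1 = 5
  Position 0: "le"
  Position 1: "es"
  Position 2: "ss"
  Position 3: "so"
  Position 4: "on"
Bigrams = "le", "es", "ss", "so", "on"


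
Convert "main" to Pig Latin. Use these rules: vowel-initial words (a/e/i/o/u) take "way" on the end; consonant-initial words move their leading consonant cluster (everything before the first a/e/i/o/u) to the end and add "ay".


Word: "main"
Starts with consonant(s) → move to end, add 'ay'
Consonant cluster: "m"
Pig Latin = "ainmay"


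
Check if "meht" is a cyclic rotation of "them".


Word: "them", Candidate: "meht"
Method: check if candidate is substring of word+word
"themthem" contains "meht"? No
Is rotation = No


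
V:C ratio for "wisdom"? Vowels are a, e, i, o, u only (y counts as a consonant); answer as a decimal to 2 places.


Word: "wisdom"
Vowels (a,e,i,o,u): 2
Consonants: 4
Ratio = 2/4
= 0.50


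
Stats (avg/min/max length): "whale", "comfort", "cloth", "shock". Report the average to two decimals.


Lengths: "whale"=5, "comfort"=7, "cloth"=5, "shock"=5
Sum = 22, Count = 4
Average = 22/4 = 5.50
= avg=5.50, min=5, max=7


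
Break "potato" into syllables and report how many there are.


Word: "potato"
Syllable breakdown: po / ta / to
Counting: 3 parts
= 3 syllables


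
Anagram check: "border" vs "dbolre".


Word 1: "border" → sorted: bdeorr
Word 2: "dbolre" → sorted: bdelor
Same letters? bdeorr != bdelor
Anagram = No


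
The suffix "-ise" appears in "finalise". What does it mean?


Suffix: -ise
Example: finalise (final + -ise)
Meaning = to make


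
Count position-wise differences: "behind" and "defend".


Comparing character by character (same length = 6):
  Pos 0: 'b' vs 'd' !=
  Pos 1: 'e' vs 'e' =
  Pos 2: 'h' vs 'f' !=
  Pos 3: 'i' vs 'e' !=
  Pos 4: 'n' vs 'n' =
  Pos 5: 'd' vs 'd' =
Hamming distance = 3


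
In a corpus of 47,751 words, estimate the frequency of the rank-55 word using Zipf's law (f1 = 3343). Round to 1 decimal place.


Zipf's law: f(r) = f(1) / r
f(1) = 3343
f(55) = 3343 / 55
= 60.8 occurrences


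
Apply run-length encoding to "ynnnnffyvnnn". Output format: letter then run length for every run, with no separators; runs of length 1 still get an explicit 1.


String: "ynnnnffyvnnn"
Scanning for consecutive runs:
  'y' x 1
  'n' x 4
  'f' x 2
  'y' x 1
  'v' x 1
  'n' x 3
RLE = "y1n4f2y1v1n3"


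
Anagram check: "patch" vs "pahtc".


Word 1: "patch" → sorted: achpt
Word 2: "pahtc" → sorted: achpt
Same letters? achpt == achpt
Anagram = Yes


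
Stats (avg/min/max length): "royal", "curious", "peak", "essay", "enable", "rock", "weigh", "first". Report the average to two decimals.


Lengths: "royal"=5, "curious"=7, "peak"=4, "essay"=5, "enable"=6, "rock"=4, "weigh"=5, "first"=5
Sum = 41, Count = 8
Average = 41/8 = 5.13
= avg=5.13, min=4, max=7


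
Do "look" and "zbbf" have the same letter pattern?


Pattern of "look": [0, 1, 1, 2]
Pattern of "zbbf": [0, 1, 1, 2]
Patterns match
Same pattern = Yes


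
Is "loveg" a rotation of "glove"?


Word: "glove", Candidate: "loveg"
Method: check if candidate is substring of word+word
"gloveglove" contains "loveg"? Yes
Is rotation = Yes


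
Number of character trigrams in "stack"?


Word: "stack" (length 5)
Number of 3-grams = length - 3 + 1 = 5 - 3 + 1
= 3


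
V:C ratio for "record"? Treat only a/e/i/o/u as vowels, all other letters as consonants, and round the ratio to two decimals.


Word: "record"
Vowels (a,e,i,o,u): 2
Consonants: 4
Ratio = 2/4
= 0.50


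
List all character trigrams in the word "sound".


Word: "sound" (length 5)
Number of trigrams = 5 - 3 + 1 = 3
  Position 0: "sou"
  Position 1: "oun"
  Position 2: "und"
Trigrams = "sou", "oun", "und"


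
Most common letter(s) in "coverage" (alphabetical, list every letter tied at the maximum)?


Word: "coverage"
Letter counts:
  'a': 1
  'c': 1
  'e': 2
  'g': 1
  'o': 1
  'r': 1
  'v': 1
Maximum count = 2
Most frequent = 'e' (2 times each)


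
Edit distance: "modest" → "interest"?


Word 1: "modest" (length 6)
Word 2: "interest" (length 8)
One optimal edit sequence (insert/delete/substitute each cost 1):
  1. insert 'i'  (+1)
  2. insert 'n'  (+1)
  3. substitute 'm' -> 't'  (+1)
  4. substitute 'o' -> 'e'  (+1)
  5. substitute 'd' -> 'r'  (+1)
  6. keep 'e'
  7. keep 's'
  8. keep 't'
Total edit operations: 5
Edit distance = 5


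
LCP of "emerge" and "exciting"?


Word 1: "emerge"
Word 2: "exciting"
Comparing from start:
  Pos 0: 'e' == 'e'
  Pos 1: 'm' != 'x' (stop)
LCP = "e" (length 1)


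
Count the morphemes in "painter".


Word: "painter"
Morphemes: paint + -er
Each morpheme carries meaning
= 2 morphemes


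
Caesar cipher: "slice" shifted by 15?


Word: "slice"
Shift: 15
Each letter → (letter + shift) mod 26:
  's' (18) + 15 = 7 → 'h'
  'l' (11) + 15 = 0 → 'a'
  'i' (8) + 15 = 23 → 'x'
  'c' (2) + 15 = 17 → 'r'
  'e' (4) + 15 = 19 → 't'
Result = "haxrt"


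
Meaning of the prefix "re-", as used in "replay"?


Prefix: re-
Example: replay (re- + play)
Meaning = again


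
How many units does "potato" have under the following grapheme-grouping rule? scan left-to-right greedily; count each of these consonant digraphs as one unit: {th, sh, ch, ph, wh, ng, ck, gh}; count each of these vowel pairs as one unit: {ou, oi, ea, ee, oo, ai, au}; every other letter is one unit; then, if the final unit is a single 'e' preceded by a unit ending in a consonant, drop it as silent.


Word: "potato" (6 letters)
Left-to-right scan:
  (1) 'p' (letter)
  (2) 'o' (letter)
  (3) 't' (letter)
  (4) 'a' (letter)
  (5) 't' (letter)
  (6) 'o' (letter)
Units from scan: 6
Sound units = 6 units


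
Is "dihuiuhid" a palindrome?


Word: "dihuiuhid"
Reversed: "dihuiuhid"
Forward == Backward? dihuiuhid == dihuiuhid
Palindrome = Yes


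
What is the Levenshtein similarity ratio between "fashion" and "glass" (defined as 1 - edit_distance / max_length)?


Word 1: "fashion" (length 7)
Word 2: "glass" (length 5)
One optimal edit sequence:
  1. insert 'g'  (+1)
  2. substitute 'f' -> 'l'  (+1)
  3. keep 'a'
  4. keep 's'
  5. delete 'h'  (+1)
  6. delete 'i'  (+1)
  7. delete 'o'  (+1)
  8. substitute 'n' -> 's'  (+1)
Edit distance = 6
Max length = max(7, 5) = 7
Similarity = 1 - 6/7
= 0.1429


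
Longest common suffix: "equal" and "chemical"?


Word 1: "equal"
Word 2: "chemical"
Comparing from end:
  Pos -1: 'l' == 'l'
  Pos -2: 'a' == 'a'
  Pos -3: 'u' != 'c' (stop)
LCS = "al" (length 2)


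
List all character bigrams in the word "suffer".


Word: "suffer" (length 6)
Number of bigrams = 6 - 2 + 1 = 5
  Position 0: "su"
  Position 1: "uf"
  Position 2: "ff"
  Position 3: "fe"
  Position 4: "er"
Bigrams = "su", "uf", "ff", "fe", "er"


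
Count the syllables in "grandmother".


Word: "grandmother"
Syllable breakdown: grand · moth · er
Counting: 3 parts
= 3 syllables


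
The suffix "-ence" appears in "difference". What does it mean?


Suffix: -ence
Example: difference = differ + -ence
Meaning = state of


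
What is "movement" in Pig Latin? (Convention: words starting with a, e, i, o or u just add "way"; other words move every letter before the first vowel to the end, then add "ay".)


Word: "movement"
Starts with consonant(s) → move to end, add 'ay'
Consonant cluster: "m"
Pig Latin = "ovementmay"


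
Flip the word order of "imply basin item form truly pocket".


Original: "imply basin item form truly pocket"
Words (1..n): imply | basin | item | form | truly | pocket
Reversed (n..1): pocket | truly | form | item | basin | imply
Result = "pocket truly form item basin imply"


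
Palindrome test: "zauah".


Word: "zauah"
Reversed: "hauaz"
Forward == Backward? zauah != hauaz
Palindrome = No


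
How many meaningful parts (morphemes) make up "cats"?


Word: "cats"
Morphemes: cat / -s
Each morpheme carries meaning
= 2 morphemes


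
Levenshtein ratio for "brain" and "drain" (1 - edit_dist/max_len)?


Word 1: "brain" (length 5)
Word 2: "drain" (length 5)
One optimal edit sequence:
  1. substitute 'b' -> 'd'  (+1)
  2. keep 'r'
  3. keep 'a'
  4. keep 'i'
  5. keep 'n'
Edit distance = 1
Max length = max(5, 5) = 5
Similarity = 1 - 1/5
= 0.8000


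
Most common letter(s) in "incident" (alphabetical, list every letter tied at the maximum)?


Word: "incident"
Letter counts:
  'c': 1
  'd': 1
  'e': 1
  'i': 2
  'n': 2
  't': 1
Maximum count = 2
Most frequent = 'i', 'n' (2 times each)


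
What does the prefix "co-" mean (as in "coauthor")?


Prefix: co-
Example: coauthor (co- + author)
Meaning = together


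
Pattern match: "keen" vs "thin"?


Pattern of "keen": [0, 1, 1, 2]
Pattern of "thin": [0, 1, 2, 3]
Patterns do not match
Same pattern = No


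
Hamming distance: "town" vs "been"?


Comparing character by character (same length = 4):
  Pos 0: 't' vs 'b' !=
  Pos 1: 'o' vs 'e' !=
  Pos 2: 'w' vs 'e' !=
  Pos 3: 'n' vs 'n' =
Hamming distance = 3


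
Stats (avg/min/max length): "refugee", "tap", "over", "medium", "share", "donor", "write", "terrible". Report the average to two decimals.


Lengths: "refugee"=7, "tap"=3, "over"=4, "medium"=6, "share"=5, "donor"=5, "write"=5, "terrible"=8
Sum = 43, Count = 8
Average = 43/8 = 5.38
= avg=5.38, min=3, max=8


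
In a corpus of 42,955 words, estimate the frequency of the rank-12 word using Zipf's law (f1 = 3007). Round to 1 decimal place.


Zipf's law: f(r) = f(1) / r
f(1) = 3007
f(12) = 3007 / 12
= 250.6 occurrences


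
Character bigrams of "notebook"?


Word: "notebook" (length 8)
Number of bigrams = 8 - 2 + 1 = 7
  Position 0: "no"
  Position 1: "ot"
  Position 2: "te"
  Position 3: "eb"
  Position 4: "bo"
  Position 5: "oo"
  Position 6: "ok"
Bigrams = "no", "ot", "te", "eb", "bo", "oo", "ok"


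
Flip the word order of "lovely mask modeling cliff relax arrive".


Original: "lovely mask modeling cliff relax arrive"
Words (1..n): lovely | mask | modeling | cliff | relax | arrive
Reversed (n..1): arrive | relax | cliff | modeling | mask | lovely
Result = "arrive relax cliff modeling mask lovely"


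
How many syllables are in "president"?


Word: "president"
Syllable breakdown: pres / i / dent
Counting: 3 parts
= 3 syllables


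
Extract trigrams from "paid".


Word: "paid" (length 4)
Number of trigrams = 4 - 3 + 1 = 2
  Position 0: "pai"
  Position 1: "aid"
Trigrams = "pai", "aid"


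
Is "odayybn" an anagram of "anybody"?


Word 1: "anybody" → sorted: abdnoyy
Word 2: "odayybn" → sorted: abdnoyy
Same letters? abdnoyy == abdnoyy
Anagram = Yes


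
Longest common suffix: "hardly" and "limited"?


Word 1: "hardly"
Word 2: "limited"
Comparing from end:
  Pos -1: 'y' != 'd' (stop)
LCS = "" (length 0)


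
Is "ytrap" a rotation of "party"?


Word: "party", Candidate: "ytrap"
Method: check if candidate is substring of word+word
"partyparty" contains "ytrap"? No
Is rotation = No


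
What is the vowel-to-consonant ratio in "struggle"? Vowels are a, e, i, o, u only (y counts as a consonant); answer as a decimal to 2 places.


Word: "struggle"
Vowels (a,e,i,o,u): 2
Consonants: 6
Ratio = 2/6
= 0.33


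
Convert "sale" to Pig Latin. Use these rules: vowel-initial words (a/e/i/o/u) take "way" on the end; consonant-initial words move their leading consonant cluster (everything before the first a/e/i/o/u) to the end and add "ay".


Word: "sale"
Starts with consonant(s) → move to end, add 'ay'
Consonant cluster: "s"
Pig Latin = "alesay"


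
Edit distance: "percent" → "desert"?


Word 1: "percent" (length 7)
Word 2: "desert" (length 6)
One optimal edit sequence (insert/delete/substitute each cost 1):
  1. substitute 'p' -> 'd'  (+1)
  2. keep 'e'
  3. delete 'r'  (+1)
  4. substitute 'c' -> 's'  (+1)
  5. keep 'e'
  6. substitute 'n' -> 'r'  (+1)
  7. keep 't'
Total edit operations: 4
Edit distance = 4


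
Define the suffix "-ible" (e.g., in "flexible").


Suffix: -ible
Example: flexible = flex + -ible
Meaning = capable of


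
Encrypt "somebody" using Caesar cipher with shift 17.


Word: "somebody"
Shift: 17
Each letter → (letter + shift) mod 26:
  's' (18) + 17 = 9 → 'j'
  'o' (14) + 17 = 5 → 'f'
  'm' (12) + 17 = 3 → 'd'
  'e' (4) + 17 = 21 → 'v'
  'b' (1) + 17 = 18 → 's'
  'o' (14) + 17 = 5 → 'f'
  'd' (3) + 17 = 20 → 'u'
  'y' (24) + 17 = 15 → 'p'
Result = "jfdvsfup"


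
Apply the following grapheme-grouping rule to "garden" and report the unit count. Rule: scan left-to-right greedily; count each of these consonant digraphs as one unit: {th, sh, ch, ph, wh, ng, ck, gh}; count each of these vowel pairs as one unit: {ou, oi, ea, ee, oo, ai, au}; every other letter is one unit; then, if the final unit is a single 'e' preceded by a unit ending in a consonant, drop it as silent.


Word: "garden" (6 letters)
Left-to-right scan:
  1. 'g' (letter)
  2. 'a' (letter)
  3. 'r' (letter)
  4. 'd' (letter)
  5. 'e' (letter)
  6. 'n' (letter)
Units from scan: 6
Sound units = 6 units


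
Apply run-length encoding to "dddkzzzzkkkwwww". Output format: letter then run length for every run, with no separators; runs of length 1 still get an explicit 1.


String: "dddkzzzzkkkwwww"
Scanning for consecutive runs:
  'd' x 3
  'k' x 1
  'z' x 4
  'k' x 3
  'w' x 4
RLE = "d3k1z4k3w4"


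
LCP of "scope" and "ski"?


Word 1: "scope"
Word 2: "ski"
Comparing from start:
  Pos 0: 's' == 's'
  Pos 1: 'c' != 'k' (stop)
LCP = "s" (length 1)


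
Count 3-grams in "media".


Word: "media" (length 5)
Number of 3-grams = length - 3 + 1 = 5 - 3 + 1
= 3


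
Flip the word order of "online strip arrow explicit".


Original: "online strip arrow explicit"
Words (1..n): online | strip | arrow | explicit
Reversed (n..1): explicit | arrow | strip | online
Result = "explicit arrow strip online"


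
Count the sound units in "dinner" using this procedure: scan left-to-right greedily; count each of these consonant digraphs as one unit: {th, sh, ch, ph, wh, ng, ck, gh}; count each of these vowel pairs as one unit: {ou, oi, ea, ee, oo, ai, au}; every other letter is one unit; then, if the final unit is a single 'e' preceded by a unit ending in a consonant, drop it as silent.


Word: "dinner" (6 letters)
Left-to-right scan:
  [1] 'd' (letter)
  [2] 'i' (letter)
  [3] 'n' (letter)
  [4] 'n' (letter)
  [5] 'e' (letter)
  [6] 'r' (letter)
Units from scan: 6
Sound units = 6 units


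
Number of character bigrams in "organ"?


Word: "organ" (length 5)
Number of 2-grams = length - 2 + 1 = 5 - 2 + 1
= 4


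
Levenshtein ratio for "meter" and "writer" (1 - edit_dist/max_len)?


Word 1: "meter" (length 5)
Word 2: "writer" (length 6)
One optimal edit sequence:
  1. insert 'w'  (+1)
  2. substitute 'm' -> 'r'  (+1)
  3. substitute 'e' -> 'i'  (+1)
  4. keep 't'
  5. keep 'e'
  6. keep 'r'
Edit distance = 3
Max length = max(5, 6) = 6
Similarity = 1 - 3/6
= 0.5000


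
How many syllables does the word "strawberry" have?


Word: "strawberry"
Syllable breakdown: straw-ber-ry
Counting: 3 parts
= 3 syllables


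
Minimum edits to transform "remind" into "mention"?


Word 1: "remind" (length 6)
Word 2: "mention" (length 7)
One optimal edit sequence (insert/delete/substitute each cost 1):
  1. substitute 'r' -> 'm'  (+1)
  2. keep 'e'
  3. insert 'n'  (+1)
  4. substitute 'm' -> 't'  (+1)
  5. keep 'i'
  6. substitute 'n' -> 'o'  (+1)
  7. substitute 'd' -> 'n'  (+1)
Total edit operations: 5
Edit distance = 5


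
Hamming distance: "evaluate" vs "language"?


Comparing character by character (same length = 8):
  Pos 0: 'e' vs 'l' !=
  Pos 1: 'v' vs 'a' !=
  Pos 2: 'a' vs 'n' !=
  Pos 3: 'l' vs 'g' !=
  Pos 4: 'u' vs 'u' =
  Pos 5: 'a' vs 'a' =
  Pos 6: 't' vs 'g' !=
  Pos 7: 'e' vs 'e' =
Hamming distance = 5


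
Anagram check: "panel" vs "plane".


Word 1: "panel" → sorted: aelnp
Word 2: "plane" → sorted: aelnp
Same letters? aelnp == aelnp
Anagram = Yes


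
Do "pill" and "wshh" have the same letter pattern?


Pattern of "pill": [0, 1, 2, 2]
Pattern of "wshh": [0, 1, 2, 2]
Patterns match
Same pattern = Yes


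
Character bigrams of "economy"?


Word: "economy" (length 7)
Number of bigrams = 7 - 2 + 1 = 6
  Position 0: "ec"
  Position 1: "co"
  Position 2: "on"
  Position 3: "no"
  Position 4: "om"
  Position 5: "my"
Bigrams = "ec", "co", "on", "no", "om", "my"


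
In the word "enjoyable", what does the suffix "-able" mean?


Suffix: -able
Example: enjoyable (enjoy + -able)
Meaning = capable of


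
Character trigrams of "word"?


Word: "word" (length 4)
Number of trigrams = 4 - 3 + 1 = 2
  Position 0: "wor"
  Position 1: "ord"
Trigrams = "wor", "ord"


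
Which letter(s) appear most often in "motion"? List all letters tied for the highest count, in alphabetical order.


Word: "motion"
Letter counts:
  'i': 1
  'm': 1
  'n': 1
  'o': 2
  't': 1
Maximum count = 2
Most frequent = 'o' (2 times each)


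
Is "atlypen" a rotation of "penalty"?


Word: "penalty", Candidate: "atlypen"
Method: check if candidate is substring of word+word
"penaltypenalty" contains "atlypen"? No
Is rotation = No


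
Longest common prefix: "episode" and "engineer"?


Word 1: "episode"
Word 2: "engineer"
Comparing from start:
  Pos 0: 'e' == 'e'
  Pos 1: 'p' != 'n' (stop)
LCP = "e" (length 1)


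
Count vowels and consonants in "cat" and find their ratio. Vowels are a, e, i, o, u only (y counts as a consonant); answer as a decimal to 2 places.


Word: "cat"
Vowels (a,e,i,o,u): 1
Consonants: 2
Ratio = 1/2
= 0.50


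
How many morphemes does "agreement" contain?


Word: "agreement"
Morphemes: agree + -ment
Each morpheme carries meaning
= 2 morphemes


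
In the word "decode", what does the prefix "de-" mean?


Prefix: de-
As in: decode -> de- + code
Meaning = remove / reverse


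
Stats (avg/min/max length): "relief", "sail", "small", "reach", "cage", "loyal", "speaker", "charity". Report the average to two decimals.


Lengths: "relief"=6, "sail"=4, "small"=5, "reach"=5, "cage"=4, "loyal"=5, "speaker"=7, "charity"=7
Sum = 43, Count = 8
Average = 43/8 = 5.38
= avg=5.38, min=4, max=7


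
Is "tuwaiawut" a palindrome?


Word: "tuwaiawut"
Reversed: "tuwaiawut"
Forward == Backward? tuwaiawut == tuwaiawut
Palindrome = Yes


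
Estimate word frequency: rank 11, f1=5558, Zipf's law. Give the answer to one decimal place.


Zipf's law: f(r) = f(1) / r
f(1) = 5558
f(11) = 5558 / 11
= 505.3 occurrences


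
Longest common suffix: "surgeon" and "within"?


Word 1: "surgeon"
Word 2: "within"
Comparing from end:
  Pos -1: 'n' == 'n'
  Pos -2: 'o' != 'i' (stop)
LCS = "n" (length 1)


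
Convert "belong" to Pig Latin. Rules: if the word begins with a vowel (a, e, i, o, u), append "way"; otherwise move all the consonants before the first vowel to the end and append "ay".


Word: "belong"
Starts with consonant(s) → move to end, add 'ay'
Consonant cluster: "b"
Pig Latin = "elongbay"


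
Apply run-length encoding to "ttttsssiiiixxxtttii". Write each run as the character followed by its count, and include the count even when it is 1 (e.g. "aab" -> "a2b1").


String: "ttttsssiiiixxxtttii"
Scanning for consecutive runs:
  't' x 4
  's' x 3
  'i' x 4
  'x' x 3
  't' x 3
  'i' x 2
RLE = "t4s3i4x3t3i2"


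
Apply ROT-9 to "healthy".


Word: "healthy"
Shift: 9
Each letter → (letter + shift) mod 26:
  'h' (7) + 9 = 16 → 'q'
  'e' (4) + 9 = 13 → 'n'
  'a' (0) + 9 = 9 → 'j'
  'l' (11) + 9 = 20 → 'u'
  't' (19) + 9 = 2 → 'c'
  'h' (7) + 9 = 16 → 'q'
  'y' (24) + 9 = 7 → 'h'
Result = "qnjucqh"


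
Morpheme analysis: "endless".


Word: "endless"
Morphemes: end / -less
Each morpheme carries meaning
= 2 morphemes


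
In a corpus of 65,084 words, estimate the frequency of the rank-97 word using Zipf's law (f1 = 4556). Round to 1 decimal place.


Zipf's law: f(r) = f(1) / r
f(1) = 4556
f(97) = 4556 / 97
= 47.0 occurrences


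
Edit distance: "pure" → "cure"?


Word 1: "pure" (length 4)
Word 2: "cure" (length 4)
One optimal edit sequence (insert/delete/substitute each cost 1):
  1. substitute 'p' -> 'c'  (+1)
  2. keep 'u'
  3. keep 'r'
  4. keep 'e'
Total edit operations: 1
Edit distance = 1


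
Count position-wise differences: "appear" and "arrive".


Comparing character by character (same length = 6):
  Pos 0: 'a' vs 'a' =
  Pos 1: 'p' vs 'r' !=
  Pos 2: 'p' vs 'r' !=
  Pos 3: 'e' vs 'i' !=
  Pos 4: 'a' vs 'v' !=
  Pos 5: 'r' vs 'e' !=
Hamming distance = 5


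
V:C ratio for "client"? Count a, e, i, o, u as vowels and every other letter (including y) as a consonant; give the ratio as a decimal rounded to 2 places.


Word: "client"
Vowels (a,e,i,o,u): 2
Consonants: 4
Ratio = 2/4
= 0.50


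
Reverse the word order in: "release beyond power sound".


Original: "release beyond power sound"
Words (1..n): release | beyond | power | sound
Reversed (n..1): sound | power | beyond | release
Result = "sound power beyond release"


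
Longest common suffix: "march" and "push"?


Word 1: "march"
Word 2: "push"
Comparing from end:
  Pos -1: 'h' == 'h'
  Pos -2: 'c' != 's' (stop)
LCS = "h" (length 1)


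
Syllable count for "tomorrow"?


Word: "tomorrow"
Syllable breakdown: to | mor | row
Counting: 3 parts
= 3 syllables


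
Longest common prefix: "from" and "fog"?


Word 1: "from"
Word 2: "fog"
Comparing from start:
  Pos 0: 'f' == 'f'
  Pos 1: 'r' != 'o' (stop)
LCP = "f" (length 1)


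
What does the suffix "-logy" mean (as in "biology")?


Suffix: -logy
Example: biology (bio- + -logy)
Meaning = study of


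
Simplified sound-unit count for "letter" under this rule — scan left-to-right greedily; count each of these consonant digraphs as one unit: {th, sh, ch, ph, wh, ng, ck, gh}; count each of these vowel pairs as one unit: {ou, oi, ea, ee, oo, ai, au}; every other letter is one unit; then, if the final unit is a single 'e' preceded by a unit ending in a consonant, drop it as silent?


Word: "letter" (6 letters)
Left-to-right scan:
  [1] 'l' (letter)
  [2] 'e' (letter)
  [3] 't' (letter)
  [4] 't' (letter)
  [5] 'e' (letter)
  [6] 'r' (letter)
Units from scan: 6
Sound units = 6 units


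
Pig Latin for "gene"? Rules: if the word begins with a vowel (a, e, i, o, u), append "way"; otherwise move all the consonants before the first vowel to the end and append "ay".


Word: "gene"
Starts with consonant(s) → move to end, add 'ay'
Consonant cluster: "g"
Pig Latin = "enegay"


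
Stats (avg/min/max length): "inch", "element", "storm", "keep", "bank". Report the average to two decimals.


Lengths: "inch"=4, "element"=7, "storm"=5, "keep"=4, "bank"=4
Sum = 24, Count = 5
Average = 24/5 = 4.80
= avg=4.80, min=4, max=7


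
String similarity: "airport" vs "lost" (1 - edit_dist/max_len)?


Word 1: "airport" (length 7)
Word 2: "lost" (length 4)
One optimal edit sequence:
  1. delete 'a'  (+1)
  2. delete 'i'  (+1)
  3. delete 'r'  (+1)
  4. substitute 'p' -> 'l'  (+1)
  5. keep 'o'
  6. substitute 'r' -> 's'  (+1)
  7. keep 't'
Edit distance = 5
Max length = max(7, 4) = 7
Similarity = 1 - 5/7
= 0.2857


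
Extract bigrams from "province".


Word: "province" (length 8)
Number of bigrams = 8 - 2 + 1 = 7
  Position 0: "pr"
  Position 1: "ro"
  Position 2: "ov"
  Position 3: "vi"
  Position 4: "in"
  Position 5: "nc"
  Position 6: "ce"
Bigrams = "pr", "ro", "ov", "vi", "in", "nc", "ce"


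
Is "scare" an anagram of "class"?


Word 1: "class" → sorted: aclss
Word 2: "scare" → sorted: acers
Same letters? aclss != acers
Anagram = No


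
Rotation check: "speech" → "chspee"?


Word: "speech", Candidate: "chspee"
Method: check if candidate is substring of word+word
"speechspeech" contains "chspee"? Yes
Is rotation = Yes


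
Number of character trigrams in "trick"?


Word: "trick" (length 5)
Number of 3-grams = length - 3 + 1 = 5 - 3 + 1
= 3


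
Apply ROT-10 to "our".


Word: "our"
Shift: 10
Each letter → (letter + shift) mod 26:
  'o' (14) + 10 = 24 → 'y'
  'u' (20) + 10 = 4 → 'e'
  'r' (17) + 10 = 1 → 'b'
Result = "yeb"


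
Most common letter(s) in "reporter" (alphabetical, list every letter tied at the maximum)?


Word: "reporter"
Letter counts:
  'e': 2
  'o': 1
  'p': 1
  'r': 3
  't': 1
Maximum count = 3
Most frequent = 'r' (3 times each)


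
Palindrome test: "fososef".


Word: "fososef"
Reversed: "fesosof"
Forward == Backward? fososef != fesosof
Palindrome = No


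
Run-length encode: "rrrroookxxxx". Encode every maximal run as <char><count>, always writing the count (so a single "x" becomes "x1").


String: "rrrroookxxxx"
Scanning for consecutive runs:
  'r' x 4
  'o' x 3
  'k' x 1
  'x' x 4
RLE = "r4o3k1x4"


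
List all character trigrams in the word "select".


Word: "select" (length 6)
Number of trigrams = 6 - 3 + 1 = 4
  Position 0: "sel"
  Position 1: "ele"
  Position 2: "lec"
  Position 3: "ect"
Trigrams = "sel", "ele", "lec", "ect"


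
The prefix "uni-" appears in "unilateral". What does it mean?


Prefix: uni-
Example: unilateral (uni- + lateral)
Meaning = one


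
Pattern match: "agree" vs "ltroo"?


Pattern of "agree": [0, 1, 2, 3, 3]
Pattern of "ltroo": [0, 1, 2, 3, 3]
Patterns match
Same pattern = Yes


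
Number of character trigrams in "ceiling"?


Word: "ceiling" (length 7)
Number of 3-grams = length - 3 + 1 = 7 - 3 + 1
= 5


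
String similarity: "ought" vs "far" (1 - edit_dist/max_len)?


Word 1: "ought" (length 5)
Word 2: "far" (length 3)
One optimal edit sequence:
  1. delete 'o'  (+1)
  2. delete 'u'  (+1)
  3. substitute 'g' -> 'f'  (+1)
  4. substitute 'h' -> 'a'  (+1)
  5. substitute 't' -> 'r'  (+1)
Edit distance = 5
Max length = max(5, 3) = 5
Similarity = 1 - 5/5
= 0.0000


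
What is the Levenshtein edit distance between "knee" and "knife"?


Word 1: "knee" (length 4)
Word 2: "knife" (length 5)
One optimal edit sequence (insert/delete/substitute each cost 1):
  1. keep 'k'
  2. keep 'n'
  3. insert 'i'  (+1)
  4. substitute 'e' -> 'f'  (+1)
  5. keep 'e'
Total edit operations: 2
Edit distance = 2


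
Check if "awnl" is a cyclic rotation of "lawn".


Word: "lawn", Candidate: "awnl"
Method: check if candidate is substring of word+word
"lawnlawn" contains "awnl"? Yes
Is rotation = Yes


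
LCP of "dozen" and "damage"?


Word 1: "dozen"
Word 2: "damage"
Comparing from start:
  Pos 0: 'd' == 'd'
  Pos 1: 'o' != 'a' (stop)
LCP = "d" (length 1)


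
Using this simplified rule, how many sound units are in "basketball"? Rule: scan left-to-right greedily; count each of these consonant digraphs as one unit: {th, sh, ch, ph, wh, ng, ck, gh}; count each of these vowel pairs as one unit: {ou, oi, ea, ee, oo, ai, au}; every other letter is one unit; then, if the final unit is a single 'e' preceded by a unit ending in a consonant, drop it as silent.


Word: "basketball" (10 letters)
Left-to-right scan:
  [1] 'b' (letter)
  [2] 'a' (letter)
  [3] 's' (letter)
  [4] 'k' (letter)
  [5] 'e' (letter)
  [6] 't' (letter)
  [7] 'b' (letter)
  [8] 'a' (letter)
  [9] 'l' (letter)
  [10] 'l' (letter)
Units from scan: 10
Sound units = 10 units


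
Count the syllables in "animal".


Word: "animal"
Syllable breakdown: an | i | mal
Counting: 3 parts
= 3 syllables


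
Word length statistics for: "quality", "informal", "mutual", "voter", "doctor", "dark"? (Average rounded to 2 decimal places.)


Lengths: "quality"=7, "informal"=8, "mutual"=6, "voter"=5, "doctor"=6, "dark"=4
Sum = 36, Count = 6
Average = 36/6 = 6.00
= avg=6.00, min=4, max=8


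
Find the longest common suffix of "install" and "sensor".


Word 1: "install"
Word 2: "sensor"
Comparing from end:
  Pos -1: 'l' != 'r' (stop)
LCS = "" (length 0)


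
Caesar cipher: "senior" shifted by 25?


Word: "senior"
Shift: 25
Each letter → (letter + shift) mod 26:
  's' (18) + 25 = 17 → 'r'
  'e' (4) + 25 = 3 → 'd'
  'n' (13) + 25 = 12 → 'm'
  'i' (8) + 25 = 7 → 'h'
  'o' (14) + 25 = 13 → 'n'
  'r' (17) + 25 = 16 → 'q'
Result = "rdmhnq"


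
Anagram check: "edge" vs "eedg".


Word 1: "edge" → sorted: deeg
Word 2: "eedg" → sorted: deeg
Same letters? deeg == deeg
Anagram = Yes


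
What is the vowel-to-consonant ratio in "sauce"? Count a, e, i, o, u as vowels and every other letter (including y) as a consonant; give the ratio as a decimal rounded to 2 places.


Word: "sauce"
Vowels (a,e,i,o,u): 3
Consonants: 2
Ratio = 3/2
= 1.50


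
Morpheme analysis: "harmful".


Word: "harmful"
Morphemes: harm / -ful
Each morpheme carries meaning
= 2 morphemes


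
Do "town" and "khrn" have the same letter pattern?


Pattern of "town": [0, 1, 2, 3]
Pattern of "khrn": [0, 1, 2, 3]
Patterns match
Same pattern = Yes


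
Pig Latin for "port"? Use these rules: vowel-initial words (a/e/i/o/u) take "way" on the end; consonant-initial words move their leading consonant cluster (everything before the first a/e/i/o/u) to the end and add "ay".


Word: "port"
Starts with consonant(s) → move to end, add 'ay'
Consonant cluster: "p"
Pig Latin = "ortpay"


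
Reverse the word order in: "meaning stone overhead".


Original: "meaning stone overhead"
Words (1..n): meaning | stone | overhead
Reversed (n..1): overhead | stone | meaning
Result = "overhead stone meaning"


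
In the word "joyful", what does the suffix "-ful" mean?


Suffix: -ful
Example: joyful = joy + -ful
Meaning = full of


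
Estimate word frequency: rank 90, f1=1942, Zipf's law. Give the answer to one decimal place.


Zipf's law: f(r) = f(1) / r
f(1) = 1942
f(90) = 1942 / 90
= 21.6 occurrences


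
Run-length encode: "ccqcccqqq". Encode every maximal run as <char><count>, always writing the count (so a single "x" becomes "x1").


String: "ccqcccqqq"
Scanning for consecutive runs:
  'c' x 2
  'q' x 1
  'c' x 3
  'q' x 3
RLE = "c2q1c3q3"


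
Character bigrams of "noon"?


Word: "noon" (length 4)
Number of bigrams = 4 - 2 + 1 = 3
  Position 0: "no"
  Position 1: "oo"
  Position 2: "on"
Bigrams = "no", "oo", "on"


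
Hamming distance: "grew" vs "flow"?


Comparing character by character (same length = 4):
  Pos 0: 'g' vs 'f' !=
  Pos 1: 'r' vs 'l' !=
  Pos 2: 'e' vs 'o' !=
  Pos 3: 'w' vs 'w' =
Hamming distance = 3


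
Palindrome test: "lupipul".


Word: "lupipul"
Reversed: "lupipul"
Forward == Backward? lupipul == lupipul
Palindrome = Yes


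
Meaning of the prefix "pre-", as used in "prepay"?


Prefix: pre-
Example: prepay = pre- + pay
Meaning = before


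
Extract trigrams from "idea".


Word: "idea" (length 4)
Number of trigrams = 4 - 3 + 1 = 2
  Position 0: "ide"
  Position 1: "dea"
Trigrams = "ide", "dea"


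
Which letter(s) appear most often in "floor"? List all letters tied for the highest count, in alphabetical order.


Word: "floor"
Letter counts:
  'f': 1
  'l': 1
  'o': 2
  'r': 1
Maximum count = 2
Most frequent = 'o' (2 times each)


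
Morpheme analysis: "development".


Word: "development"
Morphemes: develop / -ment
Each morpheme carries meaning
= 2 morphemes
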